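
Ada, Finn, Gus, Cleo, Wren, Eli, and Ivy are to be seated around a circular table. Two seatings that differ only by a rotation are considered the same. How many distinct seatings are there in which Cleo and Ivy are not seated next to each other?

Without the restriction there are (6)! = 720 seatings.
Those with Cleo next to Ivy: fuse the pair into one unit and seat 6 units around a circle — 2·(5)! = 240.
Subtracting, 720 − 240 = 480.

480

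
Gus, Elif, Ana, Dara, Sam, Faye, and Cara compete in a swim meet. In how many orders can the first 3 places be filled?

210

There are 7 choices for 1st place, 6 for 2nd, and 5 for 3rd.
That gives 7 × 6 × 5 = 210.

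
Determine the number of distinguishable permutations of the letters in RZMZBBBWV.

30240

The 9 letters of RZMZBBBWV have repeats: B appearing 3 times and Z appearing twice.
The number of distinct arrangements is 9!/(3!·2!) = 362880/12 = 30240.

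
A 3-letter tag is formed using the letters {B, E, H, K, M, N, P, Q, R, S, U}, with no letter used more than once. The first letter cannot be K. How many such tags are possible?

The first letter has 11−1 = 10 choices (anything except K).
The remaining 2 letters are filled from the other 10 symbols without repetition: 10 × 9 = 90.
Total: 10 × 90 = 900.

900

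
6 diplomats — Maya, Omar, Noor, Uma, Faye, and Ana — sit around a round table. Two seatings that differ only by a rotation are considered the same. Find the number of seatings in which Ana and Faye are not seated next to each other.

72

All circular seatings of 6 people number (5)! = 120.
Those with Ana next to Faye: fuse the pair into one unit and seat 5 units around a circle — 2·(4)! = 48.
Subtracting, 120 − 48 = 72.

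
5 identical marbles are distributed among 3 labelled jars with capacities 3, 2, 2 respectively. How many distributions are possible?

Without the upper bounds there are C(7,2) = 21 ways to split 5 among 3 jars.
Subtract solutions that violate a single cap (substitute x_i' = x_i − (cap_i+1)): x_1 ≥ 4 gives C(3,2) = 3; x_2 ≥ 3 gives C(4,2) = 6; x_3 ≥ 3 gives C(4,2) = 6. Together 15.
No two caps can be exceeded simultaneously, so the pair terms are all 0.
By inclusion–exclusion the count is 21 − 15 + 0 = 6.

6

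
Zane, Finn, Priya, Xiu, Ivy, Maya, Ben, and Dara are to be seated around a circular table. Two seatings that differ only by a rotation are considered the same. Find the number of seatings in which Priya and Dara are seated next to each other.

Glue Priya and Dara into a block (2 internal orders). Seating 7 units around a circle gives (6)! arrangements.
So 2 × (6)! = 2 × 720 = 1440.

1440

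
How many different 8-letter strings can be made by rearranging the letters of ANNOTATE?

5040

ANNOTATE has 8 letters with A appearing twice, N appearing twice, and T appearing twice.
Dividing 8! = 40320 by 2!·2!·2! = 8 for the repeated letters gives 5040.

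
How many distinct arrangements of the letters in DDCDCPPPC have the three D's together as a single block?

Treat the 3 copies of D as a single block. The multiset to arrange is then {DDD, C, C, C, P, P, P}, 7 items in all.
That gives (7)!/(3!·3!) = 140 arrangements.

140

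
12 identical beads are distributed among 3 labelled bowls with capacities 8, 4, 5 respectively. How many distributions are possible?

20

By stars and bars, unrestricted non-negative solutions to x_1+…+x_3 = 12 number C(12+2,2) = 91.
Subtract solutions that violate a single cap (substitute x_i' = x_i − (cap_i+1)): x_1 ≥ 9 gives C(5,2) = 10; x_2 ≥ 5 gives C(9,2) = 36; x_3 ≥ 6 gives C(8,2) = 28. Together 74.
Add back pairs where two caps are both exceeded: 0 + 0 + 3 = 3.
By inclusion–exclusion the count is 91 − 74 + 3 = 20.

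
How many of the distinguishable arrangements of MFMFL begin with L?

Fix L in the first position and arrange the remaining 4 letters.
Those 4 letters have F appearing twice and M appearing twice, giving (4)!/(2!·2!) = 6.

6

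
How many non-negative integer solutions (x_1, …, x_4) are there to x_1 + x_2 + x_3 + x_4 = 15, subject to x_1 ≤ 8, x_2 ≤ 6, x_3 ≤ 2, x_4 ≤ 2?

18

Ignoring the caps, the number of non-negative solutions to x_1+…+x_4 = 15 is C(18,3) = 816.
Subtract solutions that violate a single cap (substitute x_i' = x_i − (cap_i+1)): x_1 ≥ 9 gives C(9,3) = 84; x_2 ≥ 7 gives C(11,3) = 165; x_3 ≥ 3 gives C(15,3) = 455; x_4 ≥ 3 gives C(15,3) = 455. Together 1159.
Add back pairs where two caps are both exceeded: 0 + 20 + 20 + 56 + 56 + 220 = 372.
Subtract triples: 0 + 0 + 1 + 10 = 11.
By inclusion–exclusion the count is 816 − 1159 + 372 − 11 = 18.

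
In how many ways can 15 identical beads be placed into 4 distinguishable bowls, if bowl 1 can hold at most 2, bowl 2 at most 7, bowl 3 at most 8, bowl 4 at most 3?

By stars and bars, unrestricted non-negative solutions to x_1+…+x_4 = 15 number C(15+3,3) = 816.
Subtract solutions that violate a single cap (substitute x_i' = x_i − (cap_i+1)): x_1 ≥ 3 gives C(15,3) = 455; x_2 ≥ 8 gives C(10,3) = 120; x_3 ≥ 9 gives C(9,3) = 84; x_4 ≥ 4 gives C(14,3) = 364. Together 1023.
Add back pairs where two caps are both exceeded: 35 + 20 + 165 + 0 + 20 + 10 = 250.
Subtract triples: 0 + 1 + 0 + 0 = 1.
By inclusion–exclusion the count is 816 − 1023 + 250 − 1 = 42.

42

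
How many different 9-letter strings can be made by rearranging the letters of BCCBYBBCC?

630

Letter multiplicities in BCCBYBBCC: B×4, C×4, Y×1.
So there are 9! / (4!·4!) = 630 distinguishable arrangements.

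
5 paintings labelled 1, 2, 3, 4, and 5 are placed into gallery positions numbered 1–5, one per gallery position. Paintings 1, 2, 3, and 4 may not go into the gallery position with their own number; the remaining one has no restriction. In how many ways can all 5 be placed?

Let Aᵢ (for 1 ≤ i ≤ 4) be the placements that put painting i in its forbidden gallery position. Any j of these fix j positions, leaving (5−j)! ways to fill the rest, and there are C(4,j) ways to pick which j.
By inclusion–exclusion, the number of valid placements is Σ_{j=0}^{4} (−1)^j C(4,j)·(5−j)!.
Computing: 120 − 96 + 36 − 8 + 1 = 53.

53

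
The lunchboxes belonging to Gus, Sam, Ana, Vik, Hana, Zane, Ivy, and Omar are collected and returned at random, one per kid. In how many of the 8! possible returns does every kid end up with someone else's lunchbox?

14833

Count assignments avoiding every fixed point. For any j of the 8 kids fixed to their own lunchbox, the other 8−j can be arranged in (8−j)! ways.
By inclusion–exclusion this is Σ_{j=0}^{8} (−1)^j C(8,j)·(8−j)!.
Computing: 40320 − 40320 + 20160 − 6720 + 1680 − 336 + 56 − 8 + 1 = 14833.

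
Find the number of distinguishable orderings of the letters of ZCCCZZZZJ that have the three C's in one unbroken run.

42

Treat the 3 copies of C as a single block. The multiset to arrange is then {CCC, J, Z, Z, Z, Z, Z}, 7 items in all.
That gives (7)!/(5!) = 42 arrangements.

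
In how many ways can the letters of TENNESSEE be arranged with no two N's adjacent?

2940

Total arrangements of TENNESSEE: 9!/(4!·2!·2!) = 3780.
If the two N's are adjacent, glue them into one block, leaving 8 items to arrange: (8)!/(4!·2!) = 840 ways.
Hence 3780 − 840 = 2940.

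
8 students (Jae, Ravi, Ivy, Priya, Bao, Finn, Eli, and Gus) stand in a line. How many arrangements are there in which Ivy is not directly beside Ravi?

30240

Of the 8! = 40320 arrangements, those with Ivy and Ravi adjacent number 2 × 7! = 10080 (treat the pair as a block with 2 internal orders).
So 40320 − 10080 = 30240 arrangements keep them apart.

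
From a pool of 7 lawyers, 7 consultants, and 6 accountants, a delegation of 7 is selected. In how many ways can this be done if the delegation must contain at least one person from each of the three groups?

70658

Total 7-person selections from all 20: C(20,7) = 77520.
Subtract selections that omit an entire group: no lawyers → C(13,7) = 1716; no consultants → C(13,7) = 1716; no accountants → C(14,7) = 3432.
Add back selections omitting two groups (i.e. drawn from a single group): C(7,7) + C(7,7) + C(6,7) = 2.
By inclusion–exclusion: 77520 − 6864 + 2 = 70658.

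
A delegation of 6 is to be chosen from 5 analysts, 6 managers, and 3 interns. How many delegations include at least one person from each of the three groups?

2430

Total 6-person selections from all 14: C(14,6) = 3003.
Selections missing a whole group: no analysts → C(9,6) = 84; no managers → C(8,6) = 28; no interns → C(11,6) = 462.
Add back selections omitting two groups (i.e. drawn from a single group): C(5,6) + C(6,6) + C(3,6) = 1.
By inclusion–exclusion: 3003 − 574 + 1 = 2430.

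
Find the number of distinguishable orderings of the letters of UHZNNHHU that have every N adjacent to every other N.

Treat the 2 copies of N as a single block. The multiset to arrange is then {NN, H, H, H, U, U, Z}, 7 items in all.
That gives (7)!/(3!·2!) = 420 arrangements.

420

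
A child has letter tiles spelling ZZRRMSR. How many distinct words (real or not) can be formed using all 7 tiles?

ZZRRMSR has 7 letters with R appearing 3 times and Z appearing twice.
So there are 7! / (3!·2!) = 420 distinguishable arrangements.

420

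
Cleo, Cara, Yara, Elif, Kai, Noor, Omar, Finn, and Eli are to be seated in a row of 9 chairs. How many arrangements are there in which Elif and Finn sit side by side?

Place the 7 others and the Elif-Finn pair as 8 objects in a line; the pair has 2 internal arrangements.
That gives 2 × 8! = 2 × 40320 = 80640.

80640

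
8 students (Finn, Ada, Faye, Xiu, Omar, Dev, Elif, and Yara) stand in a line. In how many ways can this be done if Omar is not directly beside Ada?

30240

There are 8! = 40320 arrangements in all. If Omar and Ada are adjacent, merging them into one block gives 2·(7)! = 10080 arrangements.
So 40320 − 10080 = 30240 arrangements keep them apart.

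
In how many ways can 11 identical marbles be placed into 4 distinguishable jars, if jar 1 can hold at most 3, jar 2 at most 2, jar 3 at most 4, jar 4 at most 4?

Without the upper bounds there are C(14,3) = 364 ways to split 11 among 4 jars.
Subtract solutions that violate a single cap (substitute x_i' = x_i − (cap_i+1)): x_1 ≥ 4 gives C(10,3) = 120; x_2 ≥ 3 gives C(11,3) = 165; x_3 ≥ 5 gives C(9,3) = 84; x_4 ≥ 5 gives C(9,3) = 84. Together 453.
Add back pairs where two caps are both exceeded: 35 + 10 + 10 + 20 + 20 + 4 = 99.
By inclusion–exclusion the count is 364 − 453 + 99 = 10.

10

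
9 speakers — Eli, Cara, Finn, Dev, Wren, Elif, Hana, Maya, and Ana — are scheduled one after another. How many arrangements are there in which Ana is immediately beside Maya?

80640

Treat {Ana, Maya} as a single unit. There are 8 units to order, and the pair itself can be ordered 2 ways.
So the count is 2·(8)! = 80640.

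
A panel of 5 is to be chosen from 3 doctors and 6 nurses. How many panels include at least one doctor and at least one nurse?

With no constraint there are C(9,5) = 126 possible selections.
Subtract selections that omit an entire group: no doctors → C(6,5) = 6; no nurses → C(3,5) = 0.
Both groups omitted at once is impossible, so 126 − 6 = 120.

120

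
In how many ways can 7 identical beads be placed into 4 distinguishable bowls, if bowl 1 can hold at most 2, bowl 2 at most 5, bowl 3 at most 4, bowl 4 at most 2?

40

Without the upper bounds there are C(10,3) = 120 ways to split 7 among 4 bowls.
Subtract solutions that violate a single cap (substitute x_i' = x_i − (cap_i+1)): x_1 ≥ 3 gives C(7,3) = 35; x_2 ≥ 6 gives C(4,3) = 4; x_3 ≥ 5 gives C(5,3) = 10; x_4 ≥ 3 gives C(7,3) = 35. Together 84.
Add back pairs where two caps are both exceeded: 0 + 0 + 4 + 0 + 0 + 0 = 4.
By inclusion–exclusion the count is 120 − 84 + 4 = 40.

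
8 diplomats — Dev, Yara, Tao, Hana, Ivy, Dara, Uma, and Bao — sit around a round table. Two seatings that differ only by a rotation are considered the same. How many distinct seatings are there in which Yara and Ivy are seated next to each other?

1440

Treat {Yara, Ivy} as one unit (2 internal orders) and seat the resulting 7 units around the table: (6)! circular arrangements.
So 2 × (6)! = 2 × 720 = 1440.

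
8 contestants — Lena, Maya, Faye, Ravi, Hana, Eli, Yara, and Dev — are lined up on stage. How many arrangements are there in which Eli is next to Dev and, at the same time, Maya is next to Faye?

Treat {Eli,Dev} as one block (2 orders) and {Maya,Faye} as another (2 orders).
That leaves 6 units to arrange: 2 × 2 × 6! = 4 × 720 = 2880.

2880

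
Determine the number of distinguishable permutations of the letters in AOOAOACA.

The 8 letters of AOOAOACA have repeats: A appearing 4 times and O appearing 3 times.
Dividing 8! = 40320 by 4!·3! = 144 for the repeated letters gives 280.

280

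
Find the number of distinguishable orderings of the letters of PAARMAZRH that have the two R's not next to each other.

Total arrangements of PAARMAZRH: 9!/(3!·2!) = 30240.
Arrangements with the R's together: treat RR as one letter, giving (8)!/(3!) = 6720.
Subtracting, 30240 − 6720 = 23520 arrangements keep the R's apart.

23520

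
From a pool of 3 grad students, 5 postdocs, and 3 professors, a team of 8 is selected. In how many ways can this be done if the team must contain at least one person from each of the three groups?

Total 8-person selections from all 11: C(11,8) = 165.
Subtract selections that omit an entire group: no grad students → C(8,8) = 1; no postdocs → C(6,8) = 0; no professors → C(8,8) = 1.
Add back selections omitting two groups (i.e. drawn from a single group): C(3,8) + C(5,8) + C(3,8) = 0.
By inclusion–exclusion: 165 − 2 + 0 = 163.

163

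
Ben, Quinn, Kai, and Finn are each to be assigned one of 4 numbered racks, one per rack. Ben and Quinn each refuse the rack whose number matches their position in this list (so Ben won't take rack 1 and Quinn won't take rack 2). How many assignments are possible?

14

Let Aᵢ (for i ∈ {1, 2}) be the placements that put person i in their forbidden rack. Any j of these fix j positions, leaving (4−j)! ways to fill the rest, and there are C(2,j) ways to pick which j.
By inclusion–exclusion, the number of valid placements is Σ_{j=0}^{2} (−1)^j C(2,j)·(4−j)!.
Computing: 24 − 12 + 2 = 14.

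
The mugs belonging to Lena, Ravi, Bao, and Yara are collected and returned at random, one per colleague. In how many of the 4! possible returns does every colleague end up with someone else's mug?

Count assignments avoiding every fixed point. For any j of the 4 colleagues fixed to their own mug, the other 4−j can be arranged in (4−j)! ways.
By inclusion–exclusion this is Σ_{j=0}^{4} (−1)^j C(4,j)·(4−j)!.
Computing: 24 − 24 + 12 − 4 + 1 = 9.

9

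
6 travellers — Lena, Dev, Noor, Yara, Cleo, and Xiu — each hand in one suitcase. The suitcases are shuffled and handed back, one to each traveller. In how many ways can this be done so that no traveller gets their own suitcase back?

265

Count assignments avoiding every fixed point. For any j of the 6 travellers fixed to their own suitcase, the other 6−j can be arranged in (6−j)! ways.
By inclusion–exclusion this is Σ_{j=0}^{6} (−1)^j C(6,j)·(6−j)!.
Computing: 720 − 720 + 360 − 120 + 30 − 6 + 1 = 265.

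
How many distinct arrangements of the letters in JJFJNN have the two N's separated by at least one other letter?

Total arrangements of JJFJNN: 6!/(3!·2!) = 60.
Arrangements with the N's together: treat NN as one letter, giving (5)!/(3!) = 20.
Hence 60 − 20 = 40.

40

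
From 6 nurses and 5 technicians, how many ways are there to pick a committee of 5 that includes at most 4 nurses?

456

Split by how many nurses are chosen (0 through 4).
Sum: C(6,0)·C(5,5) + C(6,1)·C(5,4) + C(6,2)·C(5,3) + C(6,3)·C(5,2) + C(6,4)·C(5,1) = 1 + 30 + 150 + 200 + 75 = 456.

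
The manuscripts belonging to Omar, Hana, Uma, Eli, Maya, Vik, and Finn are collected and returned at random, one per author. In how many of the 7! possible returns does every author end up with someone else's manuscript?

1854

Count assignments avoiding every fixed point. For any j of the 7 authors fixed to their own manuscript, the other 7−j can be arranged in (7−j)! ways.
By inclusion–exclusion this is Σ_{j=0}^{7} (−1)^j C(7,j)·(7−j)!.
Computing: 5040 − 5040 + 2520 − 840 + 210 − 42 + 7 − 1 = 1854.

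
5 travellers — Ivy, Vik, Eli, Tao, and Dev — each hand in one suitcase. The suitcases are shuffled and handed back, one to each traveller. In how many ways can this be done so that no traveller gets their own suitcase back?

44

Count assignments avoiding every fixed point. For any j of the 5 travellers fixed to their own suitcase, the other 5−j can be arranged in (5−j)! ways.
By inclusion–exclusion this is Σ_{j=0}^{5} (−1)^j C(5,j)·(5−j)!.
Computing: 120 − 120 + 60 − 20 + 5 − 1 = 44.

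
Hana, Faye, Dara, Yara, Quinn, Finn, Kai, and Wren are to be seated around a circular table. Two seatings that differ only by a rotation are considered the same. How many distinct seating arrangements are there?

5040

Fix one person's seat to break rotational symmetry; the remaining 7 people can be arranged in (7)! = 5040 ways.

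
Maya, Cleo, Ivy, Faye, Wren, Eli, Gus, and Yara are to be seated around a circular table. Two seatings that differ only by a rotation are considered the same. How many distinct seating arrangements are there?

Around a circle, 8 distinct people have 8!/8 = (7)! = 5040 rotationally distinct seatings.

5040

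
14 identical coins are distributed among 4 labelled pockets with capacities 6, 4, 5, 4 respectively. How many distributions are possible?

54

Without the upper bounds there are C(17,3) = 680 ways to split 14 among 4 pockets.
Subtract solutions that violate a single cap (substitute x_i' = x_i − (cap_i+1)): x_1 ≥ 7 gives C(10,3) = 120; x_2 ≥ 5 gives C(12,3) = 220; x_3 ≥ 6 gives C(11,3) = 165; x_4 ≥ 5 gives C(12,3) = 220. Together 725.
Add back pairs where two caps are both exceeded: 10 + 4 + 10 + 20 + 35 + 20 = 99.
By inclusion–exclusion the count is 680 − 725 + 99 = 54.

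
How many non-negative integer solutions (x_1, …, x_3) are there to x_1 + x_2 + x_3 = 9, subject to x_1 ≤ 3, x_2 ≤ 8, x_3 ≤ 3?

Ignoring the caps, the number of non-negative solutions to x_1+…+x_3 = 9 is C(11,2) = 55.
Subtract solutions that violate a single cap (substitute x_i' = x_i − (cap_i+1)): x_1 ≥ 4 gives C(7,2) = 21; x_2 ≥ 9 gives C(2,2) = 1; x_3 ≥ 4 gives C(7,2) = 21. Together 43.
Add back pairs where two caps are both exceeded: 0 + 3 + 0 = 3.
By inclusion–exclusion the count is 55 − 43 + 3 = 15.

15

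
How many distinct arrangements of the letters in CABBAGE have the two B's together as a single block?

360

Treat the 2 copies of B as a single block. The multiset to arrange is then {BB, A, A, C, E, G}, 6 items in all.
That gives (6)!/(2!) = 360 arrangements.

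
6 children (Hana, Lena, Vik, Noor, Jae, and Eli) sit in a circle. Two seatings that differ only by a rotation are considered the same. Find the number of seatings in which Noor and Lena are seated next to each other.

48

Glue Noor and Lena into a block (2 internal orders). Seating 5 units around a circle gives (4)! arrangements.
So 2 × (4)! = 2 × 24 = 48.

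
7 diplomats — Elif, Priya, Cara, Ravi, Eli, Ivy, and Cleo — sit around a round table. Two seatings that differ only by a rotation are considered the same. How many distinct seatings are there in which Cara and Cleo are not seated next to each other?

480

All circular seatings of 7 people number (6)! = 720.
Those with Cara next to Cleo: fuse the pair into one unit and seat 6 units around a circle — 2·(5)! = 240.
Subtracting, 720 − 240 = 480.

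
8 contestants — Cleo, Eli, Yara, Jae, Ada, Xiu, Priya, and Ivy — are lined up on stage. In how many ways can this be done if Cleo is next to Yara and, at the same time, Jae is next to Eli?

2880

Treat {Cleo,Yara} as one block (2 orders) and {Jae,Eli} as another (2 orders).
That leaves 6 units to arrange: 2 × 2 × 6! = 4 × 720 = 2880.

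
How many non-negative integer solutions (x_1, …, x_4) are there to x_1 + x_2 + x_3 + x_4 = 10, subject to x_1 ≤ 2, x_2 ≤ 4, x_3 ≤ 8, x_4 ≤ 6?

97

Ignoring the caps, the number of non-negative solutions to x_1+…+x_4 = 10 is C(13,3) = 286.
Subtract solutions that violate a single cap (substitute x_i' = x_i − (cap_i+1)): x_1 ≥ 3 gives C(10,3) = 120; x_2 ≥ 5 gives C(8,3) = 56; x_3 ≥ 9 gives C(4,3) = 4; x_4 ≥ 7 gives C(6,3) = 20. Together 200.
Add back pairs where two caps are both exceeded: 10 + 0 + 1 + 0 + 0 + 0 = 11.
By inclusion–exclusion the count is 286 − 200 + 11 = 97.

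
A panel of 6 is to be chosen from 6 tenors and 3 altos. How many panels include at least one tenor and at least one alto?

83

With no constraint there are C(9,6) = 84 possible selections.
Subtract selections that omit an entire group: no tenors → C(3,6) = 0; no altos → C(6,6) = 1.
Both groups omitted at once is impossible, so 84 − 1 = 83.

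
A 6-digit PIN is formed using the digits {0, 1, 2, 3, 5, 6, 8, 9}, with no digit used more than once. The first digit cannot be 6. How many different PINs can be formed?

The first digit has 8−1 = 7 choices (anything except 6).
The remaining 5 digits are filled from the other 7 symbols without repetition: 7 × 6 × 5 × 4 × 3 = 2520.
Total: 7 × 2520 = 17640.

17640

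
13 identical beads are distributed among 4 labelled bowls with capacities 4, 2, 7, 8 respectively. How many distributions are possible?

89

Ignoring the caps, the number of non-negative solutions to x_1+…+x_4 = 13 is C(16,3) = 560.
Subtract solutions that violate a single cap (substitute x_i' = x_i − (cap_i+1)): x_1 ≥ 5 gives C(11,3) = 165; x_2 ≥ 3 gives C(13,3) = 286; x_3 ≥ 8 gives C(8,3) = 56; x_4 ≥ 9 gives C(7,3) = 35. Together 542.
Add back pairs where two caps are both exceeded: 56 + 1 + 0 + 10 + 4 + 0 = 71.
By inclusion–exclusion the count is 560 − 542 + 71 = 89.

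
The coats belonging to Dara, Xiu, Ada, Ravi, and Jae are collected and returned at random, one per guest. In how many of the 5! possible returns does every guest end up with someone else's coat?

44

Let Aᵢ be the assignments in which guest i gets their own coat. We want the size of the complement of A₁∪…∪A_5.
By inclusion–exclusion this is Σ_{j=0}^{5} (−1)^j C(5,j)·(5−j)!.
Computing: 120 − 120 + 60 − 20 + 5 − 1 = 44.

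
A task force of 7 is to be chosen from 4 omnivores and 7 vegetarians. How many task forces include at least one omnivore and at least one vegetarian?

329

Unrestricted: C(11,7) = 330 ways to pick any 7 of the 11.
Selections missing a whole group: no omnivores → C(7,7) = 1; no vegetarians → C(4,7) = 0.
Both groups omitted at once is impossible, so 330 − 1 = 329.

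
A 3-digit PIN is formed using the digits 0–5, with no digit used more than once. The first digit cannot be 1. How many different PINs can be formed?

The first digit has 6−1 = 5 choices (anything except 1).
The remaining 2 digits are filled from the other 5 symbols without repetition: 5 × 4 = 20.
Total: 5 × 20 = 100.

100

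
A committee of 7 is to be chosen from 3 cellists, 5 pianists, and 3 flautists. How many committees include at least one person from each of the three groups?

314

Total 7-person selections from all 11: C(11,7) = 330.
Selections missing a whole group: no cellists → C(8,7) = 8; no pianists → C(6,7) = 0; no flautists → C(8,7) = 8.
Add back selections omitting two groups (i.e. drawn from a single group): C(3,7) + C(5,7) + C(3,7) = 0.
By inclusion–exclusion: 330 − 16 + 0 = 314.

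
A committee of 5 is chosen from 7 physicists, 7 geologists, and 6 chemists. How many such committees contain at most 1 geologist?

6292

Split by how many geologists are chosen (0 through 1).
Sum: C(7,0)·C(13,5) + C(7,1)·C(13,4) = 1287 + 5005 = 6292.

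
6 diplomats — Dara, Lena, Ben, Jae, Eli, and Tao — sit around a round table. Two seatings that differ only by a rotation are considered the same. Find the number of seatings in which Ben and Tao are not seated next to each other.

All circular seatings of 6 people number (5)! = 120.
Seatings with Ben beside Tao: treat them as a block with 2 internal orders, giving 2 × (4)! = 48.
Subtracting, 120 − 48 = 72.

72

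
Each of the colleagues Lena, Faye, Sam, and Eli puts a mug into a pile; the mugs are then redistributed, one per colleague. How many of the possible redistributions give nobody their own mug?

Let Aᵢ be the assignments in which colleague i gets their own mug. We want the size of the complement of A₁∪…∪A_4.
By inclusion–exclusion this is Σ_{j=0}^{4} (−1)^j C(4,j)·(4−j)!.
Computing: 24 − 24 + 12 − 4 + 1 = 9.

9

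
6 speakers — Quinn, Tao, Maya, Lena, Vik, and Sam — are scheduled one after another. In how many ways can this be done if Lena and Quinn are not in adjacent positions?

480

Of the 6! = 720 arrangements, those with Lena and Quinn adjacent number 2 × 5! = 240 (treat the pair as a block with 2 internal orders).
Complementary counting: 720 − 240 = 480.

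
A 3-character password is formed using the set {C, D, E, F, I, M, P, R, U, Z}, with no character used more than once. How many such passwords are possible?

720

This is a permutation of 3 out of 10: P(10,3) = 10!/7!.
10 × 9 × 8 = 720.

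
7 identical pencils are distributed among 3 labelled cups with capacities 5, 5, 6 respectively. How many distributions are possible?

Ignoring the caps, the number of non-negative solutions to x_1+…+x_3 = 7 is C(9,2) = 36.
Subtract solutions that violate a single cap (substitute x_i' = x_i − (cap_i+1)): x_1 ≥ 6 gives C(3,2) = 3; x_2 ≥ 6 gives C(3,2) = 3; x_3 ≥ 7 gives C(2,2) = 1. Together 7.
No two caps can be exceeded simultaneously, so the pair terms are all 0.
By inclusion–exclusion the count is 36 − 7 + 0 = 29.

29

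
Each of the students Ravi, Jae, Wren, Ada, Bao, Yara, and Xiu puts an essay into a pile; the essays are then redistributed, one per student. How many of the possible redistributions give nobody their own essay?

Let Aᵢ be the assignments in which student i gets their own essay. We want the size of the complement of A₁∪…∪A_7.
By inclusion–exclusion this is Σ_{j=0}^{7} (−1)^j C(7,j)·(7−j)!.
Computing: 5040 − 5040 + 2520 − 840 + 210 − 42 + 7 − 1 = 1854.

1854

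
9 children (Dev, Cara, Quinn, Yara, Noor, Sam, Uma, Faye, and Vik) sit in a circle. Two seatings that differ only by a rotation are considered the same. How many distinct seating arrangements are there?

Seat Dev anywhere (absorbing the rotational symmetry), then permute the other 8: (8)! = 40320.

40320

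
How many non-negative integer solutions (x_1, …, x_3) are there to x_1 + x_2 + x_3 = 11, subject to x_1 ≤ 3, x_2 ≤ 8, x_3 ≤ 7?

Ignoring the caps, the number of non-negative solutions to x_1+…+x_3 = 11 is C(13,2) = 78.
Subtract solutions that violate a single cap (substitute x_i' = x_i − (cap_i+1)): x_1 ≥ 4 gives C(9,2) = 36; x_2 ≥ 9 gives C(4,2) = 6; x_3 ≥ 8 gives C(5,2) = 10. Together 52.
No two caps can be exceeded simultaneously, so the pair terms are all 0.
By inclusion–exclusion the count is 78 − 52 + 0 = 26.

26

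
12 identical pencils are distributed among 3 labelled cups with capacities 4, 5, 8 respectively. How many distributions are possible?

20

Ignoring the caps, the number of non-negative solutions to x_1+…+x_3 = 12 is C(14,2) = 91.
Subtract solutions that violate a single cap (substitute x_i' = x_i − (cap_i+1)): x_1 ≥ 5 gives C(9,2) = 36; x_2 ≥ 6 gives C(8,2) = 28; x_3 ≥ 9 gives C(5,2) = 10. Together 74.
Add back pairs where two caps are both exceeded: 3 + 0 + 0 = 3.
By inclusion–exclusion the count is 91 − 74 + 3 = 20.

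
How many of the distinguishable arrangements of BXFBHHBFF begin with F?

1680

With the first slot taken by F, it remains to arrange the other 8 letters (BXBHHBFF).
Those 8 letters have B appearing 3 times, F appearing twice, and H appearing twice, giving (8)!/(3!·2!·2!) = 1680.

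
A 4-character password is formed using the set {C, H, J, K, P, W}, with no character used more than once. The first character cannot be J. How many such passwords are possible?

300

The first character has 6−1 = 5 choices (anything except J).
The remaining 3 characters are filled from the other 5 symbols without repetition: 5 × 4 × 3 = 60.
Total: 5 × 60 = 300.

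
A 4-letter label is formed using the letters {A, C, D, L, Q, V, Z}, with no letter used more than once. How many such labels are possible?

840

This is a permutation of 4 out of 7: P(7,4) = 7!/3!.
7 × 6 × 5 × 4 = 840.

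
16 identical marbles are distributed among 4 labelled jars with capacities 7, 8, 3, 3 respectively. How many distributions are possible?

48

Without the upper bounds there are C(19,3) = 969 ways to split 16 among 4 jars.
Subtract solutions that violate a single cap (substitute x_i' = x_i − (cap_i+1)): x_1 ≥ 8 gives C(11,3) = 165; x_2 ≥ 9 gives C(10,3) = 120; x_3 ≥ 4 gives C(15,3) = 455; x_4 ≥ 4 gives C(15,3) = 455. Together 1195.
Add back pairs where two caps are both exceeded: 0 + 35 + 35 + 20 + 20 + 165 = 275.
Subtract triples: 0 + 0 + 1 + 0 = 1.
By inclusion–exclusion the count is 969 − 1195 + 275 − 1 = 48.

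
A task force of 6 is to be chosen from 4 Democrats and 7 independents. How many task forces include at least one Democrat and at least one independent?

455

Unrestricted: C(11,6) = 462 ways to pick any 6 of the 11.
Subtract selections that omit an entire group: no Democrats → C(7,6) = 7; no independents → C(4,6) = 0.
Both groups omitted at once is impossible, so 462 − 7 = 455.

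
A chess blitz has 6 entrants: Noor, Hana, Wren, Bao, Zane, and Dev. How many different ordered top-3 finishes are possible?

120

This is an ordered selection of 3 from 6: P(6,3).
That gives 6 × 5 × 4 = 120.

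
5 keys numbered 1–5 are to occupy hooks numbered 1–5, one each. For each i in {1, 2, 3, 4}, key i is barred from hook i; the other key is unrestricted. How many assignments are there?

53

Let Aᵢ (for 1 ≤ i ≤ 4) be the placements that put key i in its forbidden hook. Any j of these fix j positions, leaving (5−j)! ways to fill the rest, and there are C(4,j) ways to pick which j.
By inclusion–exclusion, the number of valid placements is Σ_{j=0}^{4} (−1)^j C(4,j)·(5−j)!.
Computing: 120 − 96 + 36 − 8 + 1 = 53.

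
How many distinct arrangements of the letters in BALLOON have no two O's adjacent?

900

Total arrangements of BALLOON: 7!/(2!·2!) = 1260.
Arrangements with the O's together: treat OO as one letter, giving (6)!/(2!) = 360.
Hence 1260 − 360 = 900.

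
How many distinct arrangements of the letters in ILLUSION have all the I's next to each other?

Treat the 2 copies of I as a single block. The multiset to arrange is then {II, L, L, N, O, S, U}, 7 items in all.
That gives (7)!/(2!) = 2520 arrangements.

2520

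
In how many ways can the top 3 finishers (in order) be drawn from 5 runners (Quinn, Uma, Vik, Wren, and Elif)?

There are 5 choices for 1st place, 4 for 2nd, and 3 for 3rd.
That gives 5 × 4 × 3 = 60.

60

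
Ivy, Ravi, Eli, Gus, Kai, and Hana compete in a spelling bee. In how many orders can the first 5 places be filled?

There are 6 choices for 1st place, 5 for 2nd, and so on down to 2 for position 5.
That gives 6 × 5 × 4 × 3 × 2 = 720.

720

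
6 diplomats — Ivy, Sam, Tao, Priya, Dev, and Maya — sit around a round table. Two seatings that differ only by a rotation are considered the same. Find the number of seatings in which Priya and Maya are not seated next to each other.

72

Without the restriction there are (5)! = 120 seatings.
Seatings with Priya beside Maya: treat them as a block with 2 internal orders, giving 2 × (4)! = 48.
Subtracting, 120 − 48 = 72.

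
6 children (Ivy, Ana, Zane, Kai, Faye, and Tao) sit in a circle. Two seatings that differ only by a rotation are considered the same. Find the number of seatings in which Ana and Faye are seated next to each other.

48

Glue Ana and Faye into a block (2 internal orders). Seating 5 units around a circle gives (4)! arrangements.
So 2 × (4)! = 2 × 24 = 48.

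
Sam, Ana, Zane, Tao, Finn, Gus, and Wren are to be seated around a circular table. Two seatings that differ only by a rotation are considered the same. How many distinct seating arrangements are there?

720

Around a circle, 7 distinct people have 7!/7 = (6)! = 720 rotationally distinct seatings.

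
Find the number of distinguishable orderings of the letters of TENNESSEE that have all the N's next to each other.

Treat the 2 copies of N as a single block. The multiset to arrange is then {NN, E, E, E, E, S, S, T}, 8 items in all.
That gives (8)!/(4!·2!) = 840 arrangements.

840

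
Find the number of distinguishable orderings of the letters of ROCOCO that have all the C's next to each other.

Treat the 2 copies of C as a single block. The multiset to arrange is then {CC, O, O, O, R}, 5 items in all.
That gives (5)!/(3!) = 20 arrangements.

20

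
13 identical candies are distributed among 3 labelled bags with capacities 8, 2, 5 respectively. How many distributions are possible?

6

Without the upper bounds there are C(15,2) = 105 ways to split 13 among 3 bags.
Subtract solutions that violate a single cap (substitute x_i' = x_i − (cap_i+1)): x_1 ≥ 9 gives C(6,2) = 15; x_2 ≥ 3 gives C(12,2) = 66; x_3 ≥ 6 gives C(9,2) = 36. Together 117.
Add back pairs where two caps are both exceeded: 3 + 0 + 15 = 18.
By inclusion–exclusion the count is 105 − 117 + 18 = 6.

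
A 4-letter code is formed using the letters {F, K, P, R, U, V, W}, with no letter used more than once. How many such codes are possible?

With no repetition, fill the 4 letters in order: 7 choices, then 6, down to 4.
7 × 6 × 5 × 4 = 840.

840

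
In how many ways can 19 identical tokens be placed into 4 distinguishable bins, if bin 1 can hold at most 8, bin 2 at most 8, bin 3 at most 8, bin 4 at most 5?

By stars and bars, unrestricted non-negative solutions to x_1+…+x_4 = 19 number C(19+3,3) = 1540.
Subtract solutions that violate a single cap (substitute x_i' = x_i − (cap_i+1)): x_1 ≥ 9 gives C(13,3) = 286; x_2 ≥ 9 gives C(13,3) = 286; x_3 ≥ 9 gives C(13,3) = 286; x_4 ≥ 6 gives C(16,3) = 560. Together 1418.
Add back pairs where two caps are both exceeded: 4 + 4 + 35 + 4 + 35 + 35 = 117.
By inclusion–exclusion the count is 1540 − 1418 + 117 = 239.

239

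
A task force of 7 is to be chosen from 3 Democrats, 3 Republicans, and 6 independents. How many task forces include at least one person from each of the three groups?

With no constraint there are C(12,7) = 792 possible selections.
Selections missing a whole group: no Democrats → C(9,7) = 36; no Republicans → C(9,7) = 36; no independents → C(6,7) = 0.
Add back selections omitting two groups (i.e. drawn from a single group): C(3,7) + C(3,7) + C(6,7) = 0.
By inclusion–exclusion: 792 − 72 + 0 = 720.

720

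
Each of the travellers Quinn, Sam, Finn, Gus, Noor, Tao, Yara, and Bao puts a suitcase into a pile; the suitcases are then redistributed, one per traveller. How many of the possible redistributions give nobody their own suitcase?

14833

This is the derangement count D_8: permutations of 8 items with no fixed point.
By inclusion–exclusion this is Σ_{j=0}^{8} (−1)^j C(8,j)·(8−j)!.
Computing: 40320 − 40320 + 20160 − 6720 + 1680 − 336 + 56 − 8 + 1 = 14833.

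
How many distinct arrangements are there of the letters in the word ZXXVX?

20

ZXXVX has 5 letters with X appearing 3 times.
So there are 5! / (3!) = 20 distinguishable arrangements.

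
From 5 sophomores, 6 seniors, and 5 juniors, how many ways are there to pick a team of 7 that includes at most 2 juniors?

7260

Split by how many juniors are chosen (0 through 2).
Sum: C(5,0)·C(11,7) + C(5,1)·C(11,6) + C(5,2)·C(11,5) = 330 + 2310 + 4620 = 7260.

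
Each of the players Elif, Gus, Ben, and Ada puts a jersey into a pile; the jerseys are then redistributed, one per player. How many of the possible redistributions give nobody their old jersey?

9

Let Aᵢ be the assignments in which player i gets their old jersey. We want the size of the complement of A₁∪…∪A_4.
By inclusion–exclusion this is Σ_{j=0}^{4} (−1)^j C(4,j)·(4−j)!.
Computing: 24 − 24 + 12 − 4 + 1 = 9.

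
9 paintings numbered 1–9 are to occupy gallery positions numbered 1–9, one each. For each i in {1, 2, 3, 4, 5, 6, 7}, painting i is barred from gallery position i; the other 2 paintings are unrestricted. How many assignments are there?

Let Aᵢ (for 1 ≤ i ≤ 7) be the placements that put painting i in its forbidden gallery position. Any j of these fix j positions, leaving (9−j)! ways to fill the rest, and there are C(7,j) ways to pick which j.
By inclusion–exclusion, the number of valid placements is Σ_{j=0}^{7} (−1)^j C(7,j)·(9−j)!.
Computing: 362880 − 282240 + 105840 − 25200 + 4200 − 504 + 42 − 2 = 165016.

165016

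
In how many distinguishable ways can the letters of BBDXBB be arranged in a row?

Letter multiplicities in BBDXBB: B×4, D×1, X×1.
So there are 6! / (4!) = 30 distinguishable arrangements.

30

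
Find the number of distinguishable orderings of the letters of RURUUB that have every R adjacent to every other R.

20

Treat the 2 copies of R as a single block. The multiset to arrange is then {RR, B, U, U, U}, 5 items in all.
That gives (5)!/(3!) = 20 arrangements.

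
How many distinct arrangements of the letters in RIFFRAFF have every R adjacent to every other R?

Treat the 2 copies of R as a single block. The multiset to arrange is then {RR, A, F, F, F, F, I}, 7 items in all.
That gives (7)!/(4!) = 210 arrangements.

210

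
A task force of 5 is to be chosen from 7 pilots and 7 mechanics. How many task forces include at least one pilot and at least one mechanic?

1960

With no constraint there are C(14,5) = 2002 possible selections.
Selections missing a whole group: no pilots → C(7,5) = 21; no mechanics → C(7,5) = 21.
Both groups omitted at once is impossible, so 2002 − 42 = 1960.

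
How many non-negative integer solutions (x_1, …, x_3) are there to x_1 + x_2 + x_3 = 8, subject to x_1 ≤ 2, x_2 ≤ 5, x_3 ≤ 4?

Ignoring the caps, the number of non-negative solutions to x_1+…+x_3 = 8 is C(10,2) = 45.
Subtract solutions that violate a single cap (substitute x_i' = x_i − (cap_i+1)): x_1 ≥ 3 gives C(7,2) = 21; x_2 ≥ 6 gives C(4,2) = 6; x_3 ≥ 5 gives C(5,2) = 10. Together 37.
Add back pairs where two caps are both exceeded: 0 + 1 + 0 = 1.
By inclusion–exclusion the count is 45 − 37 + 1 = 9.

9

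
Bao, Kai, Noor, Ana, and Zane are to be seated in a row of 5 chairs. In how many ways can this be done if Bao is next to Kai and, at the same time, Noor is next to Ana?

Treat {Bao,Kai} as one block (2 orders) and {Noor,Ana} as another (2 orders).
That leaves 3 units to arrange: 2 × 2 × 3! = 4 × 6 = 24.

24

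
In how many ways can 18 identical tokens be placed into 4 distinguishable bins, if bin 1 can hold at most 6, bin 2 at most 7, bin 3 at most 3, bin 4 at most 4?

10

Ignoring the caps, the number of non-negative solutions to x_1+…+x_4 = 18 is C(21,3) = 1330.
Subtract solutions that violate a single cap (substitute x_i' = x_i − (cap_i+1)): x_1 ≥ 7 gives C(14,3) = 364; x_2 ≥ 8 gives C(13,3) = 286; x_3 ≥ 4 gives C(17,3) = 680; x_4 ≥ 5 gives C(16,3) = 560. Together 1890.
Add back pairs where two caps are both exceeded: 20 + 120 + 84 + 84 + 56 + 220 = 584.
Subtract triples: 0 + 0 + 10 + 4 = 14.
By inclusion–exclusion the count is 1330 − 1890 + 584 − 14 = 10.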